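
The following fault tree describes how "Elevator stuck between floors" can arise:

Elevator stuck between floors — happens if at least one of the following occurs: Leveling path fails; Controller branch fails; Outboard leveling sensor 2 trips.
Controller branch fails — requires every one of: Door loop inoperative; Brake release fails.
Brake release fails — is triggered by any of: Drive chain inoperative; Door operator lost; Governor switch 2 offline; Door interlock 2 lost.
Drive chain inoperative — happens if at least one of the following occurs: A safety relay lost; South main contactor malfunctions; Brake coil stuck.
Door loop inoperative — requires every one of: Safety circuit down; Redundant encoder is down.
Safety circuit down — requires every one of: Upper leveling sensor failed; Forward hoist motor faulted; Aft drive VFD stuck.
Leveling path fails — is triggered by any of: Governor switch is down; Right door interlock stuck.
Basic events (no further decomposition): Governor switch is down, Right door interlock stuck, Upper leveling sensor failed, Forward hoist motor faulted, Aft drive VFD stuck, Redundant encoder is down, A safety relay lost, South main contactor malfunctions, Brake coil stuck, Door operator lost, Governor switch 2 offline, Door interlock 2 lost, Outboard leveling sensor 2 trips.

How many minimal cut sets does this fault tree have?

9

Leveling path fails [OR]: union of children's cut sets → 2 cut set(s).
Safety circuit down [AND]: one cut set from each child combined → 1 × 1 × 1 = 1 cut set(s).
Door loop inoperative [AND]: one cut set from each child combined → 1 × 1 = 1 cut set(s).
Drive chain inoperative [OR]: union of children's cut sets → 3 cut set(s).
Brake release fails [OR]: union of children's cut sets → 6 cut set(s).
Controller branch fails [AND]: one cut set from each child combined → 1 × 6 = 6 cut set(s).
Elevator stuck between floors [OR]: union of children's cut sets → 9 cut set(s).
Minimal cut sets: {Governor switch is down}; {Right door interlock stuck}; {A safety relay lost, Aft drive VFD stuck, Forward hoist motor faulted, Redundant encoder is down, Upper leveling sensor failed}; {Aft drive VFD stuck, Forward hoist motor faulted, Redundant encoder is down, South main contactor malfunctions, Upper leveling sensor failed}; {Aft drive VFD stuck, Brake coil stuck, Forward hoist motor faulted, Redundant encoder is down, Upper leveling sensor failed}; {Aft drive VFD stuck, Door operator lost, Forward hoist motor faulted, Redundant encoder is down, Upper leveling sensor failed}; {Aft drive VFD stuck, Forward hoist motor faulted, Governor switch 2 offline, Redundant encoder is down, Upper leveling sensor failed}; {Aft drive VFD stuck, Door interlock 2 lost, Forward hoist motor faulted, Redundant encoder is down, Upper leveling sensor failed}; {Outboard leveling sensor 2 trips}.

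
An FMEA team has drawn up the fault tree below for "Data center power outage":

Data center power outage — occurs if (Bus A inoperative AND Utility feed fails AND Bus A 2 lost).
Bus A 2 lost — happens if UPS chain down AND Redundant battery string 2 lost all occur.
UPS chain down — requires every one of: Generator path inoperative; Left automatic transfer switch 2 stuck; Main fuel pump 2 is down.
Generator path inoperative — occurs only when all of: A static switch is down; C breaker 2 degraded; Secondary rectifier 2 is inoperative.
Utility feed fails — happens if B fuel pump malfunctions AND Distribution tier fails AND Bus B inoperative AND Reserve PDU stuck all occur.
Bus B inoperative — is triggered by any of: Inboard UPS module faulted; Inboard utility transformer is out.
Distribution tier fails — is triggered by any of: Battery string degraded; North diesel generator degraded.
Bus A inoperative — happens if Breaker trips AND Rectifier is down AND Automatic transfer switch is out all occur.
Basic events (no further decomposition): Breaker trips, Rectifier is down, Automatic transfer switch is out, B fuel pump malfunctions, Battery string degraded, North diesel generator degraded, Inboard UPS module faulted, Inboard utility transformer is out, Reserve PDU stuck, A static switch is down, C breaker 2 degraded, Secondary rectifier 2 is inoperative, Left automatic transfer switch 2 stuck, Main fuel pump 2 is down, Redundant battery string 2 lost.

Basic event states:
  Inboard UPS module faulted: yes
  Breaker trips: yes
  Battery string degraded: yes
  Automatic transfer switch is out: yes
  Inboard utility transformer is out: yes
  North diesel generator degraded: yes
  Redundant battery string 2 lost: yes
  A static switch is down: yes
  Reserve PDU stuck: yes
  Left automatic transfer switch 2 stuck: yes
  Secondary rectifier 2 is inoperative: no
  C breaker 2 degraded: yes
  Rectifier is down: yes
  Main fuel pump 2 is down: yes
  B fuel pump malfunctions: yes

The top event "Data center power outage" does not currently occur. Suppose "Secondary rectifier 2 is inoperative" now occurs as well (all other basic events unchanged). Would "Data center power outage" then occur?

Yes

Counterfactual: set "Secondary rectifier 2 is inoperative" to occurred.
Bus A inoperative [AND]: Breaker trips=occurs, Rectifier is down=occurs, Automatic transfer switch is out=occurs → all inputs occur → occurs.
Distribution tier fails [OR]: Battery string degraded=occurs, North diesel generator degraded=occurs → at least one input occurs → occurs.
Bus B inoperative [OR]: Inboard UPS module faulted=occurs, Inboard utility transformer is out=occurs → at least one input occurs → occurs.
Utility feed fails [AND]: B fuel pump malfunctions=occurs, Distribution tier fails=occurs, Bus B inoperative=occurs, Reserve PDU stuck=occurs → all inputs occur → occurs.
Generator path inoperative [AND]: A static switch is down=occurs, C breaker 2 degraded=occurs, Secondary rectifier 2 is inoperative=occurs → all inputs occur → occurs.
UPS chain down [AND]: Generator path inoperative=occurs, Left automatic transfer switch 2 stuck=occurs, Main fuel pump 2 is down=occurs → all inputs occur → occurs.
Bus A 2 lost [AND]: UPS chain down=occurs, Redundant battery string 2 lost=occurs → all inputs occur → occurs.
Data center power outage [AND]: Bus A inoperative=occurs, Utility feed fails=occurs, Bus A 2 lost=occurs → all inputs occur → occurs.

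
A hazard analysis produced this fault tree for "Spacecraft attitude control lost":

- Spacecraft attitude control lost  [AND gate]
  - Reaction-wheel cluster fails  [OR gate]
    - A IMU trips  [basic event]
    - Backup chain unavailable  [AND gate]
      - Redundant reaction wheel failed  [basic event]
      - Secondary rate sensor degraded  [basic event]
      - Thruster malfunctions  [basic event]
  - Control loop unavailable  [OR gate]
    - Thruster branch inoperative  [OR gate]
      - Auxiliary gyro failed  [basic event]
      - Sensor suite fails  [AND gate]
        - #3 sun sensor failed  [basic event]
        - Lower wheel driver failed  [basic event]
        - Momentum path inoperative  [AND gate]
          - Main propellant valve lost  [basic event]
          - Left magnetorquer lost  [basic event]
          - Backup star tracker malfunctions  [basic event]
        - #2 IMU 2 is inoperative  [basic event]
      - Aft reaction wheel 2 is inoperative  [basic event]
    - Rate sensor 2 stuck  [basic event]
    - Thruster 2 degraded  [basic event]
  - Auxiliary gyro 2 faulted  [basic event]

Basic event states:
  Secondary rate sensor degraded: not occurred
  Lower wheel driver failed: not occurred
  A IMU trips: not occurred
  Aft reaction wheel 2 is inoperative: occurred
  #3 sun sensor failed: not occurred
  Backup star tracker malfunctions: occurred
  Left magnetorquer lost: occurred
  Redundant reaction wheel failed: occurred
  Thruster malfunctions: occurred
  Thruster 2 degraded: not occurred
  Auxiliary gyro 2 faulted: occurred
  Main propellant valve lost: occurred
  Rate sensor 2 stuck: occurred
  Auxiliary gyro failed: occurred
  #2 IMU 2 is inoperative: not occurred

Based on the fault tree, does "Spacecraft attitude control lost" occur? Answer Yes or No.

No

Backup chain unavailable [AND]: Redundant reaction wheel failed=occurs, Secondary rate sensor degraded=not, Thruster malfunctions=occurs → not all inputs occur → does not occur.
Reaction-wheel cluster fails [OR]: A IMU trips=not, Backup chain unavailable=not → no input occurs → does not occur.
Momentum path inoperative [AND]: Main propellant valve lost=occurs, Left magnetorquer lost=occurs, Backup star tracker malfunctions=occurs → all inputs occur → occurs.
Sensor suite fails [AND]: #3 sun sensor failed=not, Lower wheel driver failed=not, Momentum path inoperative=occurs, #2 IMU 2 is inoperative=not → not all inputs occur → does not occur.
Thruster branch inoperative [OR]: Auxiliary gyro failed=occurs, Sensor suite fails=not, Aft reaction wheel 2 is inoperative=occurs → at least one input occurs → occurs.
Control loop unavailable [OR]: Thruster branch inoperative=occurs, Rate sensor 2 stuck=occurs, Thruster 2 degraded=not → at least one input occurs → occurs.
Spacecraft attitude control lost [AND]: Reaction-wheel cluster fails=not, Control loop unavailable=occurs, Auxiliary gyro 2 faulted=occurs → not all inputs occur → does not occur.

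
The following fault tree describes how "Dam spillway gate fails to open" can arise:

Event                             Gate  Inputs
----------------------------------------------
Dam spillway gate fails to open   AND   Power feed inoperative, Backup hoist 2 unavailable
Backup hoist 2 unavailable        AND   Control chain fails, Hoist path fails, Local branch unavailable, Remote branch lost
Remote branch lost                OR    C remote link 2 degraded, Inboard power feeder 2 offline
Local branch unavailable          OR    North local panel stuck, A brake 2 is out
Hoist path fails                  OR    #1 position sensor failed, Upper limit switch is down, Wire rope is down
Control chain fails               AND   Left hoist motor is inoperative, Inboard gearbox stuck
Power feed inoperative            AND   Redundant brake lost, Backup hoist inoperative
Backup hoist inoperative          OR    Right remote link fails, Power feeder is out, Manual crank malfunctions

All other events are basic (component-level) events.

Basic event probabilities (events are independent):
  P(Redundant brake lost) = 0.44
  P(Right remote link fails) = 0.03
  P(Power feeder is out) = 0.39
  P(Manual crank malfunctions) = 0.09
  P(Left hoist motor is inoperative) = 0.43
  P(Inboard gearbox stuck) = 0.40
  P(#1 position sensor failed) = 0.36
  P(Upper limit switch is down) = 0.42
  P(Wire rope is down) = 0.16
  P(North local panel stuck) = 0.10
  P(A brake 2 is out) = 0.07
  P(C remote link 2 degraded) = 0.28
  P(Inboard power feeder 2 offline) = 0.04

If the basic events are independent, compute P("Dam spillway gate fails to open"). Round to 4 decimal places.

P(Backup hoist inoperative) [OR] = 1 − (1−0.03) × (1−0.39) × (1−0.09) = 0.461553
P(Power feed inoperative) [AND] = 0.44 × 0.461553 = 0.203083
P(Control chain fails) [AND] = 0.43 × 0.40 = 0.172000
P(Hoist path fails) [OR] = 1 − (1−0.36) × (1−0.42) × (1−0.16) = 0.688192
P(Local branch unavailable) [OR] = 1 − (1−0.10) × (1−0.07) = 0.163000
P(Remote branch lost) [OR] = 1 − (1−0.28) × (1−0.04) = 0.308800
P(Backup hoist 2 unavailable) [AND] = 0.172000 × 0.688192 × 0.163000 × 0.308800 = 0.005958
P(Dam spillway gate fails to open) [AND] = 0.203083 × 0.005958 = 0.001210
Rounded to 4 decimal places: P(Dam spillway gate fails to open) ≈ 0.0012.

0.0012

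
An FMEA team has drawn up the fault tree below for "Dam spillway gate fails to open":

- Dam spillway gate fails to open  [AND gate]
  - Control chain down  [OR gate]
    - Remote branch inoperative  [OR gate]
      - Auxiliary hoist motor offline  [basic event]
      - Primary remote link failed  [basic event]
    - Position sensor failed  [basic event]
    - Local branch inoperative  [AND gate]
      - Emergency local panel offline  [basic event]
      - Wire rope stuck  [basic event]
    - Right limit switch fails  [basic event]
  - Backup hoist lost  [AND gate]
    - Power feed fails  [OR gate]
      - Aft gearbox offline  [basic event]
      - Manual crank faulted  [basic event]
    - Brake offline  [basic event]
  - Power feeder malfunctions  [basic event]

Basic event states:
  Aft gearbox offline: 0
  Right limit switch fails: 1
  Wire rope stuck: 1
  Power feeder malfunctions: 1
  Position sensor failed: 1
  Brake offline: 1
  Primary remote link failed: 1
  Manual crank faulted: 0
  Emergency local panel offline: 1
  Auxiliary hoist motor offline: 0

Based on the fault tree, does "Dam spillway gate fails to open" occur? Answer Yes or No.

Remote branch inoperative [OR]: Auxiliary hoist motor offline=not, Primary remote link failed=occurs → at least one input occurs → occurs.
Local branch inoperative [AND]: Emergency local panel offline=occurs, Wire rope stuck=occurs → all inputs occur → occurs.
Control chain down [OR]: Remote branch inoperative=occurs, Position sensor failed=occurs, Local branch inoperative=occurs, Right limit switch fails=occurs → at least one input occurs → occurs.
Power feed fails [OR]: Aft gearbox offline=not, Manual crank faulted=not → no input occurs → does not occur.
Backup hoist lost [AND]: Power feed fails=not, Brake offline=occurs → not all inputs occur → does not occur.
Dam spillway gate fails to open [AND]: Control chain down=occurs, Backup hoist lost=not, Power feeder malfunctions=occurs → not all inputs occur → does not occur.

No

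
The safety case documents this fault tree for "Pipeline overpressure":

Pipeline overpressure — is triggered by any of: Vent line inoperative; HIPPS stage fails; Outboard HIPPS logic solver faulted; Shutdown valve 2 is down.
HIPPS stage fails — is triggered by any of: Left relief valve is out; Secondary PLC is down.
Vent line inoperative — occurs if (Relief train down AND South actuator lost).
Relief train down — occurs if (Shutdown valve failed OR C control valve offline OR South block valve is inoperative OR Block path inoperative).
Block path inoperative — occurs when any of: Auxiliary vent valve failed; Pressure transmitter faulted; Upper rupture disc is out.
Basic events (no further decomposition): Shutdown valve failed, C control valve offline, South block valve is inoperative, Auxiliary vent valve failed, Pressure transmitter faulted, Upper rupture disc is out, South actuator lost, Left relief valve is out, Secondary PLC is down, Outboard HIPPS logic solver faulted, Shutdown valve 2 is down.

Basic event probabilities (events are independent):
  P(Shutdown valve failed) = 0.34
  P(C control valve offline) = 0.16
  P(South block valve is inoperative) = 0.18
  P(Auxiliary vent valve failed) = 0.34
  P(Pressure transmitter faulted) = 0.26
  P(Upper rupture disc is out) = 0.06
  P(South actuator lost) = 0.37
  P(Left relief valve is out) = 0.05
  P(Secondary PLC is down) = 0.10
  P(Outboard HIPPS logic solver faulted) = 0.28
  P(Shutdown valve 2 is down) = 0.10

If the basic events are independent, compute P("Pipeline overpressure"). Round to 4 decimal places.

P(Block path inoperative) [OR] = 1 − (1−0.34) × (1−0.26) × (1−0.06) = 0.540904
P(Relief train down) [OR] = 1 − (1−0.34) × (1−0.16) × (1−0.18) × (1−0.540904) = 0.791291
P(Vent line inoperative) [AND] = 0.791291 × 0.37 = 0.292778
P(HIPPS stage fails) [OR] = 1 − (1−0.05) × (1−0.10) = 0.145000
P(Pipeline overpressure) [OR] = 1 − (1−0.292778) × (1−0.145000) × (1−0.28) × (1−0.10) = 0.608171
Rounded to 4 decimal places: P(Pipeline overpressure) ≈ 0.6082.

0.6082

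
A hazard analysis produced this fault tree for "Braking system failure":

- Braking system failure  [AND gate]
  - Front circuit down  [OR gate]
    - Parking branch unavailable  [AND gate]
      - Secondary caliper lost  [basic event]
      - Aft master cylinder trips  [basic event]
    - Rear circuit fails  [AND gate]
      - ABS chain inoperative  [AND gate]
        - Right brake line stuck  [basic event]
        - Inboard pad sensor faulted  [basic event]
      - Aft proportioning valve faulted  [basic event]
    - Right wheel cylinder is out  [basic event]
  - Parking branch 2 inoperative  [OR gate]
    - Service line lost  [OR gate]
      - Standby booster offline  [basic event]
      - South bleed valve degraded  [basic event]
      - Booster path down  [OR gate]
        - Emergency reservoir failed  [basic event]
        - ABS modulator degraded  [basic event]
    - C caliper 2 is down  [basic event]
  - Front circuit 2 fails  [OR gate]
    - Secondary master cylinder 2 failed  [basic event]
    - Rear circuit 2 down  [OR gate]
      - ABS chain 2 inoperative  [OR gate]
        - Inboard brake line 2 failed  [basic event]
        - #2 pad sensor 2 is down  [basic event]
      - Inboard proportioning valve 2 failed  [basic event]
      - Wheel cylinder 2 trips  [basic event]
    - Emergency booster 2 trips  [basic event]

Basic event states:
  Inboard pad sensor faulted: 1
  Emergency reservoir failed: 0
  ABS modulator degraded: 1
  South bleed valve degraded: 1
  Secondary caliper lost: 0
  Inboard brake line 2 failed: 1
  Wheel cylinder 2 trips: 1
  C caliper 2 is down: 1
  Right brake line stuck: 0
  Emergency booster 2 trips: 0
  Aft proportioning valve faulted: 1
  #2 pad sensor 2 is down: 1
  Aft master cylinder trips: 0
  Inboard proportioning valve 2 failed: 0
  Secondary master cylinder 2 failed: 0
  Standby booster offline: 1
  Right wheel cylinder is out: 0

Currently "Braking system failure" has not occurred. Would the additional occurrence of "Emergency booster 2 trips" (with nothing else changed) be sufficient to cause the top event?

No

Counterfactual: set "Emergency booster 2 trips" to occurred.
Parking branch unavailable [AND]: Secondary caliper lost=not, Aft master cylinder trips=not → not all inputs occur → does not occur.
ABS chain inoperative [AND]: Right brake line stuck=not, Inboard pad sensor faulted=occurs → not all inputs occur → does not occur.
Rear circuit fails [AND]: ABS chain inoperative=not, Aft proportioning valve faulted=occurs → not all inputs occur → does not occur.
Front circuit down [OR]: Parking branch unavailable=not, Rear circuit fails=not, Right wheel cylinder is out=not → no input occurs → does not occur.
Booster path down [OR]: Emergency reservoir failed=not, ABS modulator degraded=occurs → at least one input occurs → occurs.
Service line lost [OR]: Standby booster offline=occurs, South bleed valve degraded=occurs, Booster path down=occurs → at least one input occurs → occurs.
Parking branch 2 inoperative [OR]: Service line lost=occurs, C caliper 2 is down=occurs → at least one input occurs → occurs.
ABS chain 2 inoperative [OR]: Inboard brake line 2 failed=occurs, #2 pad sensor 2 is down=occurs → at least one input occurs → occurs.
Rear circuit 2 down [OR]: ABS chain 2 inoperative=occurs, Inboard proportioning valve 2 failed=not, Wheel cylinder 2 trips=occurs → at least one input occurs → occurs.
Front circuit 2 fails [OR]: Secondary master cylinder 2 failed=not, Rear circuit 2 down=occurs, Emergency booster 2 trips=occurs → at least one input occurs → occurs.
Braking system failure [AND]: Front circuit down=not, Parking branch 2 inoperative=occurs, Front circuit 2 fails=occurs → not all inputs occur → does not occur.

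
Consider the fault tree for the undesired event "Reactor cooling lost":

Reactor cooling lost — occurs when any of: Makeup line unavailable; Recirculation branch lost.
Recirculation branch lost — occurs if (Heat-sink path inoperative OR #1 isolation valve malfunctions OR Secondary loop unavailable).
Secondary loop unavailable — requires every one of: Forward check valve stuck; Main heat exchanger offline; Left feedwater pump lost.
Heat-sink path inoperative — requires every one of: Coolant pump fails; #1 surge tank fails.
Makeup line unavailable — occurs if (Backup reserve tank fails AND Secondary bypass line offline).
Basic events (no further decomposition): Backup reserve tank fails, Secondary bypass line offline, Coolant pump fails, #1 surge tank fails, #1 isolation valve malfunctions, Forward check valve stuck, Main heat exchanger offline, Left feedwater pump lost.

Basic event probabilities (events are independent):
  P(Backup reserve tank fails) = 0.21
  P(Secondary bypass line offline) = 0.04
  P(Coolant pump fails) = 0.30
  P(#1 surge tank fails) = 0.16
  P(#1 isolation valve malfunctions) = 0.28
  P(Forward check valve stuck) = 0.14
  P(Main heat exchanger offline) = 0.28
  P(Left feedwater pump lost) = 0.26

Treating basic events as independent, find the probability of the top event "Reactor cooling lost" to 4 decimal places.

P(Makeup line unavailable) [AND] = 0.21 × 0.04 = 0.008400
P(Heat-sink path inoperative) [AND] = 0.30 × 0.16 = 0.048000
P(Secondary loop unavailable) [AND] = 0.14 × 0.28 × 0.26 = 0.010192
P(Recirculation branch lost) [OR] = 1 − (1−0.048000) × (1−0.28) × (1−0.010192) = 0.321546
P(Reactor cooling lost) [OR] = 1 − (1−0.008400) × (1−0.321546) = 0.327245
Rounded to 4 decimal places: P(Reactor cooling lost) ≈ 0.3272.

0.3272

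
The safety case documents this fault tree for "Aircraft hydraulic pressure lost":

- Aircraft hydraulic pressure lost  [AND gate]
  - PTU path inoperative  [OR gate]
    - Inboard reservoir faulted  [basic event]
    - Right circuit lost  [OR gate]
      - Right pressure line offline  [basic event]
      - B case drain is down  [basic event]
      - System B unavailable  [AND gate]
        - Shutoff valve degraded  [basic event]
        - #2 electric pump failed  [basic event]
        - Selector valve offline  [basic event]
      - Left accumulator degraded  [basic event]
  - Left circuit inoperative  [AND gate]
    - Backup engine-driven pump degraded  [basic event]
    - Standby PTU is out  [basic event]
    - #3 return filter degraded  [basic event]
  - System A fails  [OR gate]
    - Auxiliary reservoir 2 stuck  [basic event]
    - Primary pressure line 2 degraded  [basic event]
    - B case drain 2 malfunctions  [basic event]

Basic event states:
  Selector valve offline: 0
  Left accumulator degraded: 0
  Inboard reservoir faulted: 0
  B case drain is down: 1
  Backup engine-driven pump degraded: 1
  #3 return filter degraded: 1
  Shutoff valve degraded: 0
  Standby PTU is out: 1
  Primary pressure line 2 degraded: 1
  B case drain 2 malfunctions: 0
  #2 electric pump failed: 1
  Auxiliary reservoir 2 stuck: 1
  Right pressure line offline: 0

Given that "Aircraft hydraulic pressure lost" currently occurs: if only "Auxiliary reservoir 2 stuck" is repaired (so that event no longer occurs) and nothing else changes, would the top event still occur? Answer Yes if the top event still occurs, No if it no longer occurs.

Yes

Counterfactual: set "Auxiliary reservoir 2 stuck" to not occurred.
System B unavailable [AND]: Shutoff valve degraded=not, #2 electric pump failed=occurs, Selector valve offline=not → not all inputs occur → does not occur.
Right circuit lost [OR]: Right pressure line offline=not, B case drain is down=occurs, System B unavailable=not, Left accumulator degraded=not → at least one input occurs → occurs.
PTU path inoperative [OR]: Inboard reservoir faulted=not, Right circuit lost=occurs → at least one input occurs → occurs.
Left circuit inoperative [AND]: Backup engine-driven pump degraded=occurs, Standby PTU is out=occurs, #3 return filter degraded=occurs → all inputs occur → occurs.
System A fails [OR]: Auxiliary reservoir 2 stuck=not, Primary pressure line 2 degraded=occurs, B case drain 2 malfunctions=not → at least one input occurs → occurs.
Aircraft hydraulic pressure lost [AND]: PTU path inoperative=occurs, Left circuit inoperative=occurs, System A fails=occurs → all inputs occur → occurs.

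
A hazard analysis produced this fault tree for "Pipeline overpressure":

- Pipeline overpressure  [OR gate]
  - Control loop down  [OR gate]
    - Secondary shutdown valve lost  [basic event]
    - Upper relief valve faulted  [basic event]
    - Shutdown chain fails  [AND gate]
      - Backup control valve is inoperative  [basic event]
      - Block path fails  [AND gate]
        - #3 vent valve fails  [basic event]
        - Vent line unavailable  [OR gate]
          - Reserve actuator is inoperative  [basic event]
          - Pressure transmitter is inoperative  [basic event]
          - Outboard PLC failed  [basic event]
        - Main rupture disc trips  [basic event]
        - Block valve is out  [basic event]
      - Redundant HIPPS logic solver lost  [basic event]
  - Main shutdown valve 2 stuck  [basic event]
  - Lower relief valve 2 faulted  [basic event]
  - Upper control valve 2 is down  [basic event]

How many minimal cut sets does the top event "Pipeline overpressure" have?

Vent line unavailable [OR]: union of children's cut sets → 3 cut set(s).
Block path fails [AND]: one cut set from each child combined → 1 × 3 × 1 × 1 = 3 cut set(s).
Shutdown chain fails [AND]: one cut set from each child combined → 1 × 3 × 1 = 3 cut set(s).
Control loop down [OR]: union of children's cut sets → 5 cut set(s).
Pipeline overpressure [OR]: union of children's cut sets → 8 cut set(s).
Minimal cut sets: {Secondary shutdown valve lost}; {Upper relief valve faulted}; {#3 vent valve fails, Backup control valve is inoperative, Block valve is out, Main rupture disc trips, Redundant HIPPS logic solver lost, Reserve actuator is inoperative}; {#3 vent valve fails, Backup control valve is inoperative, Block valve is out, Main rupture disc trips, Pressure transmitter is inoperative, Redundant HIPPS logic solver lost}; {#3 vent valve fails, Backup control valve is inoperative, Block valve is out, Main rupture disc trips, Outboard PLC failed, Redundant HIPPS logic solver lost}; {Main shutdown valve 2 stuck}; {Lower relief valve 2 faulted}; {Upper control valve 2 is down}.

8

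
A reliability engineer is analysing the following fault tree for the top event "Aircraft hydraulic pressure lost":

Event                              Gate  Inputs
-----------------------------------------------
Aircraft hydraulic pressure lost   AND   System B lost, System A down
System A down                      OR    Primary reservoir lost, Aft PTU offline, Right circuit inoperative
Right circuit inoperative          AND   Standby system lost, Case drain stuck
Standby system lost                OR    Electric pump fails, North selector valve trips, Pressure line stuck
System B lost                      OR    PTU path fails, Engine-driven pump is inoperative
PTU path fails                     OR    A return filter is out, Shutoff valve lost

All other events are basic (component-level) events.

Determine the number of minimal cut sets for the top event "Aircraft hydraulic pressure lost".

PTU path fails [OR]: union of children's cut sets → 2 cut set(s).
System B lost [OR]: union of children's cut sets → 3 cut set(s).
Standby system lost [OR]: union of children's cut sets → 3 cut set(s).
Right circuit inoperative [AND]: one cut set from each child combined → 3 × 1 = 3 cut set(s).
System A down [OR]: union of children's cut sets → 5 cut set(s).
Aircraft hydraulic pressure lost [AND]: one cut set from each child combined → 3 × 5 = 15 cut set(s).

15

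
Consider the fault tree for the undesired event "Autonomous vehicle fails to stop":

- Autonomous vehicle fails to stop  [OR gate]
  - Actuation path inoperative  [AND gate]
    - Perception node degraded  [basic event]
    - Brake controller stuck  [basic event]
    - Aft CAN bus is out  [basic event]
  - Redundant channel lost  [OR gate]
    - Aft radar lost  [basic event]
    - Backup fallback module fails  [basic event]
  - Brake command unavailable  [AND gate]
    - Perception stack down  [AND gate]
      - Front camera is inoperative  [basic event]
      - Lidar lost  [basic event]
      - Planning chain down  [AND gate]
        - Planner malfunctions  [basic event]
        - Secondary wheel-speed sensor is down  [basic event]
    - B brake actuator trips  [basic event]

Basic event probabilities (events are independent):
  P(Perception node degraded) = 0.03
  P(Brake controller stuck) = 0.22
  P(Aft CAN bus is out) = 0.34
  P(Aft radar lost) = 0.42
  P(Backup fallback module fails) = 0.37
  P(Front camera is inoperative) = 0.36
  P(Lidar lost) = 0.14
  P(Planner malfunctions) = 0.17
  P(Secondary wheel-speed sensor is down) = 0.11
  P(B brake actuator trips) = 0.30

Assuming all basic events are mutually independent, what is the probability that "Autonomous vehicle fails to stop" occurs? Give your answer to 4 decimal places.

P(Actuation path inoperative) [AND] = 0.03 × 0.22 × 0.34 = 0.002244
P(Redundant channel lost) [OR] = 1 − (1−0.42) × (1−0.37) = 0.634600
P(Planning chain down) [AND] = 0.17 × 0.11 = 0.018700
P(Perception stack down) [AND] = 0.36 × 0.14 × 0.018700 = 0.000942
P(Brake command unavailable) [AND] = 0.000942 × 0.30 = 0.000283
P(Autonomous vehicle fails to stop) [OR] = 1 − (1−0.002244) × (1−0.634600) × (1−0.000283) = 0.635523
Rounded to 4 decimal places: P(Autonomous vehicle fails to stop) ≈ 0.6355.

0.6355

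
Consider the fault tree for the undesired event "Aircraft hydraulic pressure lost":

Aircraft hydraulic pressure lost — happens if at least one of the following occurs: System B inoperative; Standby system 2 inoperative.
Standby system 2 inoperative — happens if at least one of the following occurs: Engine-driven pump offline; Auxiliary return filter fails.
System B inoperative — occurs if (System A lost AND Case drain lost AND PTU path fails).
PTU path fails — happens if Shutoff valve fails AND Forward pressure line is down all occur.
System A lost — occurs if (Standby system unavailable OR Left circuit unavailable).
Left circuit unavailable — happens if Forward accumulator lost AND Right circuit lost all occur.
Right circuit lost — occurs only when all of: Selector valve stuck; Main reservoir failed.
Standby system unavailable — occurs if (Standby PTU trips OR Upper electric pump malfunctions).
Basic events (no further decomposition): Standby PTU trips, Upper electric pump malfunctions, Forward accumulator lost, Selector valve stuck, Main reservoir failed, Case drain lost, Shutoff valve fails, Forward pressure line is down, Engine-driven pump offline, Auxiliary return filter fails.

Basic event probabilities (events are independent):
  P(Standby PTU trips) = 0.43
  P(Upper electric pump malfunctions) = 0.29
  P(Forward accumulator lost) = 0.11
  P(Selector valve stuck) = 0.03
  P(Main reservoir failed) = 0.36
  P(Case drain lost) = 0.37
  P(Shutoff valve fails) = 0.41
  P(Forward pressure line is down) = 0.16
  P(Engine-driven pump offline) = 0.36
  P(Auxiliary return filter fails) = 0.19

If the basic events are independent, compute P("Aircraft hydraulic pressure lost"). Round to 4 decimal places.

P(Standby system unavailable) [OR] = 1 − (1−0.43) × (1−0.29) = 0.595300
P(Right circuit lost) [AND] = 0.03 × 0.36 = 0.010800
P(Left circuit unavailable) [AND] = 0.11 × 0.010800 = 0.001188
P(System A lost) [OR] = 1 − (1−0.595300) × (1−0.001188) = 0.595781
P(PTU path fails) [AND] = 0.41 × 0.16 = 0.065600
P(System B inoperative) [AND] = 0.595781 × 0.37 × 0.065600 = 0.014461
P(Standby system 2 inoperative) [OR] = 1 − (1−0.36) × (1−0.19) = 0.481600
P(Aircraft hydraulic pressure lost) [OR] = 1 − (1−0.014461) × (1−0.481600) = 0.489097
Rounded to 4 decimal places: P(Aircraft hydraulic pressure lost) ≈ 0.4891.

0.4891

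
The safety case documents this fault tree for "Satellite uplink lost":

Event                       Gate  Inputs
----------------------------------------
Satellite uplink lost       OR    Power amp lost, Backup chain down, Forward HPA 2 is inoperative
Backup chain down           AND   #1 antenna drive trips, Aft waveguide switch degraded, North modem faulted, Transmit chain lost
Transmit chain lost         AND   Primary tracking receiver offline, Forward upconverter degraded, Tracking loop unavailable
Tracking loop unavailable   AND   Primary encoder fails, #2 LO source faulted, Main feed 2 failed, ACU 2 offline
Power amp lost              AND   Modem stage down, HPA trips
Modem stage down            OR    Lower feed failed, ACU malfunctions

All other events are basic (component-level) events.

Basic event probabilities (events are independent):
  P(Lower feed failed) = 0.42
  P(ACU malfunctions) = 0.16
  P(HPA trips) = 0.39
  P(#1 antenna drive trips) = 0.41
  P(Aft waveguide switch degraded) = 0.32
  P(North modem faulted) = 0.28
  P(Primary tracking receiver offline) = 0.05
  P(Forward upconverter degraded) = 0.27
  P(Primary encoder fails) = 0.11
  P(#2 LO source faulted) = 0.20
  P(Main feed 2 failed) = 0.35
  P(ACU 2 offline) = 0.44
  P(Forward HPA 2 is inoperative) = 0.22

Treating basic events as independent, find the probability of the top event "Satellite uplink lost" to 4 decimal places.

P(Modem stage down) [OR] = 1 − (1−0.42) × (1−0.16) = 0.512800
P(Power amp lost) [AND] = 0.512800 × 0.39 = 0.199992
P(Tracking loop unavailable) [AND] = 0.11 × 0.20 × 0.35 × 0.44 = 0.003388
P(Transmit chain lost) [AND] = 0.05 × 0.27 × 0.003388 = 0.000046
P(Backup chain down) [AND] = 0.41 × 0.32 × 0.28 × 0.000046 = 0.000002
P(Satellite uplink lost) [OR] = 1 − (1−0.199992) × (1−0.000002) × (1−0.22) = 0.375995
Rounded to 4 decimal places: P(Satellite uplink lost) ≈ 0.3760.

0.3760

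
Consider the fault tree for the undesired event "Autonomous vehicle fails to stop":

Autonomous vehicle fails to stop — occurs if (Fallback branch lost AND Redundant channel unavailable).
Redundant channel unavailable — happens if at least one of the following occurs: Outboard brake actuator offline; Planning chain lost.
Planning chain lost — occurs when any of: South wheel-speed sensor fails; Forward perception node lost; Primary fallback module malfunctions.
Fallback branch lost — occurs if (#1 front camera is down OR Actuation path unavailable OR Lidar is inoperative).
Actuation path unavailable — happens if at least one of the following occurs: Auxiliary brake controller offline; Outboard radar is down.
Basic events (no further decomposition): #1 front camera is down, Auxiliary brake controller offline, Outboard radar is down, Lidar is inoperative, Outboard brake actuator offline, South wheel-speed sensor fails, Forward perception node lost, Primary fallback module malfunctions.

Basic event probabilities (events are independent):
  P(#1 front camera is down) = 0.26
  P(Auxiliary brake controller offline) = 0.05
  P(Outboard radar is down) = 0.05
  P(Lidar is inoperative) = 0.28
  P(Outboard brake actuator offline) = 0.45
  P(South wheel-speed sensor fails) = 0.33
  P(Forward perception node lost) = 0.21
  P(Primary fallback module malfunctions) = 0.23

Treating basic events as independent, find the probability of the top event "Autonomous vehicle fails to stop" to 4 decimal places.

0.4028

P(Actuation path unavailable) [OR] = 1 − (1−0.05) × (1−0.05) = 0.097500
P(Fallback branch lost) [OR] = 1 − (1−0.26) × (1−0.097500) × (1−0.28) = 0.519148
P(Planning chain lost) [OR] = 1 − (1−0.33) × (1−0.21) × (1−0.23) = 0.592439
P(Redundant channel unavailable) [OR] = 1 − (1−0.45) × (1−0.592439) = 0.775841
P(Autonomous vehicle fails to stop) [AND] = 0.519148 × 0.775841 = 0.402776
Rounded to 4 decimal places: P(Autonomous vehicle fails to stop) ≈ 0.4028.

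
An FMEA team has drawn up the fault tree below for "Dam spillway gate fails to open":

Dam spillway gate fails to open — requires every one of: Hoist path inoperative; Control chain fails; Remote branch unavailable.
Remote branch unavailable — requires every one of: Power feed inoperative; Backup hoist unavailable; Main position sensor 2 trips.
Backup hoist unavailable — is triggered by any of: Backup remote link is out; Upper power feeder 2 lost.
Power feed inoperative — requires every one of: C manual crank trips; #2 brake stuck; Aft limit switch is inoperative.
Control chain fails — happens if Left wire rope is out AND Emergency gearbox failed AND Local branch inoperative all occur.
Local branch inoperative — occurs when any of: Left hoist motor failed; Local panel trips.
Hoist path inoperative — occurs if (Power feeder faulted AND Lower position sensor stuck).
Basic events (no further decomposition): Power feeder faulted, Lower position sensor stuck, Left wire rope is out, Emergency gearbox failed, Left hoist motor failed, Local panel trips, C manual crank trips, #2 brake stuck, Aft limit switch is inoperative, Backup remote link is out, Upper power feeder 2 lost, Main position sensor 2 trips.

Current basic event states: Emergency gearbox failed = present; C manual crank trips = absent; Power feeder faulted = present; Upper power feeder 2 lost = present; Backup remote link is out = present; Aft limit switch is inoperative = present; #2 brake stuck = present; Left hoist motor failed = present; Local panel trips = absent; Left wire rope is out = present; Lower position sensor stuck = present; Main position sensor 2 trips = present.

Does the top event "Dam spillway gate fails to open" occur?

No

Hoist path inoperative [AND]: Power feeder faulted=occurs, Lower position sensor stuck=occurs → all inputs occur → occurs.
Local branch inoperative [OR]: Left hoist motor failed=occurs, Local panel trips=not → at least one input occurs → occurs.
Control chain fails [AND]: Left wire rope is out=occurs, Emergency gearbox failed=occurs, Local branch inoperative=occurs → all inputs occur → occurs.
Power feed inoperative [AND]: C manual crank trips=not, #2 brake stuck=occurs, Aft limit switch is inoperative=occurs → not all inputs occur → does not occur.
Backup hoist unavailable [OR]: Backup remote link is out=occurs, Upper power feeder 2 lost=occurs → at least one input occurs → occurs.
Remote branch unavailable [AND]: Power feed inoperative=not, Backup hoist unavailable=occurs, Main position sensor 2 trips=occurs → not all inputs occur → does not occur.
Dam spillway gate fails to open [AND]: Hoist path inoperative=occurs, Control chain fails=occurs, Remote branch unavailable=not → not all inputs occur → does not occur.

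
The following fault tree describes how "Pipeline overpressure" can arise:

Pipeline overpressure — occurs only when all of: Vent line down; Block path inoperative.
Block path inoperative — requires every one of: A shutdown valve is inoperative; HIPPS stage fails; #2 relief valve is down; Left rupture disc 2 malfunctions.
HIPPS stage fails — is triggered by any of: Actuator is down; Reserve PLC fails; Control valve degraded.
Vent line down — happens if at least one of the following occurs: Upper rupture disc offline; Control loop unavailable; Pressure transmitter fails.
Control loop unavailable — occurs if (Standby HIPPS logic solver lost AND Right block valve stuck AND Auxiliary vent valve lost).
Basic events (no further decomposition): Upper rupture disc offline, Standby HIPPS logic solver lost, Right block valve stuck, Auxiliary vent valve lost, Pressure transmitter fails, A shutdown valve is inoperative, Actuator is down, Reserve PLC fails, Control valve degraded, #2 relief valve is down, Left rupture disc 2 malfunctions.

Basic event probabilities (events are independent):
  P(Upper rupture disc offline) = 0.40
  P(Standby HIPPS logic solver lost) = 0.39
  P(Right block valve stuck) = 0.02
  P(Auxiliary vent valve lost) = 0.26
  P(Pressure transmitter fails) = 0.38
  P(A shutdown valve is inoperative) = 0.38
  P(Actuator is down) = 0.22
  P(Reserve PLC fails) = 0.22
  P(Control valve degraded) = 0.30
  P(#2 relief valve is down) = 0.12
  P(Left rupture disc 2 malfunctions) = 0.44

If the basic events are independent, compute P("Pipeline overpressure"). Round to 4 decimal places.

0.0072

P(Control loop unavailable) [AND] = 0.39 × 0.02 × 0.26 = 0.002028
P(Vent line down) [OR] = 1 − (1−0.40) × (1−0.002028) × (1−0.38) = 0.628754
P(HIPPS stage fails) [OR] = 1 − (1−0.22) × (1−0.22) × (1−0.30) = 0.574120
P(Block path inoperative) [AND] = 0.38 × 0.574120 × 0.12 × 0.44 = 0.011519
P(Pipeline overpressure) [AND] = 0.628754 × 0.011519 = 0.007243
Rounded to 4 decimal places: P(Pipeline overpressure) ≈ 0.0072.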